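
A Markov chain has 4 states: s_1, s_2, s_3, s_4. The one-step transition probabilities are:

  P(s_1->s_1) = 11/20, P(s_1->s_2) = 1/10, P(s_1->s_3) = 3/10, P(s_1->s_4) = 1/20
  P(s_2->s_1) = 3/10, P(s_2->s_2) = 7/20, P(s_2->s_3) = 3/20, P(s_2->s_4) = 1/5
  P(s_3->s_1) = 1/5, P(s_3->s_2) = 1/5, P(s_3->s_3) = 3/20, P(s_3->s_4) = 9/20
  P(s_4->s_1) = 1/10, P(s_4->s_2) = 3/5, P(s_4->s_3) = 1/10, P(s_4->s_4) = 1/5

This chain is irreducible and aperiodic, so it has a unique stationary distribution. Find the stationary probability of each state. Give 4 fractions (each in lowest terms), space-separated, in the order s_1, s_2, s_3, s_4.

Answer: 646/2007 584/2007 42/223 133/669

Derivation:
The stationary distribution satisfies pi = pi * P, i.e.:
  pi_s_1 = 11/20*pi_s_1 + 3/10*pi_s_2 + 1/5*pi_s_3 + 1/10*pi_s_4
  pi_s_2 = 1/10*pi_s_1 + 7/20*pi_s_2 + 1/5*pi_s_3 + 3/5*pi_s_4
  pi_s_3 = 3/10*pi_s_1 + 3/20*pi_s_2 + 3/20*pi_s_3 + 1/10*pi_s_4
  pi_s_4 = 1/20*pi_s_1 + 1/5*pi_s_2 + 9/20*pi_s_3 + 1/5*pi_s_4
with normalization: pi_s_1 + pi_s_2 + pi_s_3 + pi_s_4 = 1.

Using the first 3 balance equations plus normalization, the linear system A*pi = b is:
  [-9/20, 3/10, 1/5, 1/10] . pi = 0
  [1/10, -13/20, 1/5, 3/5] . pi = 0
  [3/10, 3/20, -17/20, 1/10] . pi = 0
  [1, 1, 1, 1] . pi = 1

Solving yields:
  pi_s_1 = 646/2007
  pi_s_2 = 584/2007
  pi_s_3 = 42/223
  pi_s_4 = 133/669

Verification (pi * P):
  646/2007*11/20 + 584/2007*3/10 + 42/223*1/5 + 133/669*1/10 = 646/2007 = pi_s_1  (ok)
  646/2007*1/10 + 584/2007*7/20 + 42/223*1/5 + 133/669*3/5 = 584/2007 = pi_s_2  (ok)
  646/2007*3/10 + 584/2007*3/20 + 42/223*3/20 + 133/669*1/10 = 42/223 = pi_s_3  (ok)
  646/2007*1/20 + 584/2007*1/5 + 42/223*9/20 + 133/669*1/5 = 133/669 = pi_s_4  (ok)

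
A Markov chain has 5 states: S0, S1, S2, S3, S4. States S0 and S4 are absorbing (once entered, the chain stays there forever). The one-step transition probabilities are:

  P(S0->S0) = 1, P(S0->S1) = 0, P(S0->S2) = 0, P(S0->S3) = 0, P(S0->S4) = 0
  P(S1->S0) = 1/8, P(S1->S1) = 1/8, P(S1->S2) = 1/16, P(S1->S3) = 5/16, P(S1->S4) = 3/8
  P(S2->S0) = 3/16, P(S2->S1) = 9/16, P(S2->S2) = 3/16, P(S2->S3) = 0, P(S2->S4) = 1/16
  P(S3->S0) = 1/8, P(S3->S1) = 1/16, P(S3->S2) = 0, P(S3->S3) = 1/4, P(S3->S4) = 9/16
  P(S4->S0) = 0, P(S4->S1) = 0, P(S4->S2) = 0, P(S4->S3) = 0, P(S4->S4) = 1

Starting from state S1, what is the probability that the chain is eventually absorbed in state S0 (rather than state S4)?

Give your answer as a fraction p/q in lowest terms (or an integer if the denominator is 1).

Let a_i = P(absorbed in S0 | start in state i).
Boundary conditions: a_S0 = 1, a_S4 = 0.
For each transient state i, a_i = sum_j P(i->j) * a_j:
  a_S1 = 1/8*a_S0 + 1/8*a_S1 + 1/16*a_S2 + 5/16*a_S3 + 3/8*a_S4
  a_S2 = 3/16*a_S0 + 9/16*a_S1 + 3/16*a_S2 + 0*a_S3 + 1/16*a_S4
  a_S3 = 1/8*a_S0 + 1/16*a_S1 + 0*a_S2 + 1/4*a_S3 + 9/16*a_S4

Substituting a_S0 = 1 and a_S4 = 0, rearrange to (I - Q) a = r where r[i] = P(i -> S0):
  [7/8, -1/16, -5/16] . (a_S1, a_S2, a_S3) = 1/8
  [-9/16, 13/16, 0] . (a_S1, a_S2, a_S3) = 3/16
  [-1/16, 0, 3/4] . (a_S1, a_S2, a_S3) = 1/8

Solving yields:
  a_S1 = 478/2011
  a_S2 = 795/2011
  a_S3 = 375/2011

Starting state is S1, so the absorption probability is a_S1 = 478/2011.

Answer: 478/2011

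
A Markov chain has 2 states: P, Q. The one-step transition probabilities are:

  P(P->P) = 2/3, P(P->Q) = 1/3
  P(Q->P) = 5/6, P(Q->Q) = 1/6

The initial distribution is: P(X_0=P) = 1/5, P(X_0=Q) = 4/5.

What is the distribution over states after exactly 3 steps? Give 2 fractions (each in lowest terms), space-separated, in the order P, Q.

Answer: 43/60 17/60

Derivation:
Propagating the distribution step by step (d_{t+1} = d_t * P):
d_0 = (P=1/5, Q=4/5)
  d_1[P] = 1/5*2/3 + 4/5*5/6 = 4/5
  d_1[Q] = 1/5*1/3 + 4/5*1/6 = 1/5
d_1 = (P=4/5, Q=1/5)
  d_2[P] = 4/5*2/3 + 1/5*5/6 = 7/10
  d_2[Q] = 4/5*1/3 + 1/5*1/6 = 3/10
d_2 = (P=7/10, Q=3/10)
  d_3[P] = 7/10*2/3 + 3/10*5/6 = 43/60
  d_3[Q] = 7/10*1/3 + 3/10*1/6 = 17/60
d_3 = (P=43/60, Q=17/60)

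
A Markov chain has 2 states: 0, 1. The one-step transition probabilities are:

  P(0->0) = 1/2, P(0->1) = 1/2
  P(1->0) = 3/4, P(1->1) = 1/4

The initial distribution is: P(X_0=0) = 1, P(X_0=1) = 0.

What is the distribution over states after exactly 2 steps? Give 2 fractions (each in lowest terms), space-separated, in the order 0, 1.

Answer: 5/8 3/8

Derivation:
Propagating the distribution step by step (d_{t+1} = d_t * P):
d_0 = (0=1, 1=0)
  d_1[0] = 1*1/2 + 0*3/4 = 1/2
  d_1[1] = 1*1/2 + 0*1/4 = 1/2
d_1 = (0=1/2, 1=1/2)
  d_2[0] = 1/2*1/2 + 1/2*3/4 = 5/8
  d_2[1] = 1/2*1/2 + 1/2*1/4 = 3/8
d_2 = (0=5/8, 1=3/8)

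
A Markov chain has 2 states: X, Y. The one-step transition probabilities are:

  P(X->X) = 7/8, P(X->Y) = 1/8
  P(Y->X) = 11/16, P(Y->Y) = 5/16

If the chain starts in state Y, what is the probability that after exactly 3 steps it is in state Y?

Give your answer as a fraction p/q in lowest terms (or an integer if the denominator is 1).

Answer: 653/4096

Derivation:
Computing P^3 by repeated multiplication:
P^1 =
  X: [7/8, 1/8]
  Y: [11/16, 5/16]
P^2 =
  X: [109/128, 19/128]
  Y: [209/256, 47/256]
P^3 =
  X: [1735/2048, 313/2048]
  Y: [3443/4096, 653/4096]

(P^3)[Y -> Y] = 653/4096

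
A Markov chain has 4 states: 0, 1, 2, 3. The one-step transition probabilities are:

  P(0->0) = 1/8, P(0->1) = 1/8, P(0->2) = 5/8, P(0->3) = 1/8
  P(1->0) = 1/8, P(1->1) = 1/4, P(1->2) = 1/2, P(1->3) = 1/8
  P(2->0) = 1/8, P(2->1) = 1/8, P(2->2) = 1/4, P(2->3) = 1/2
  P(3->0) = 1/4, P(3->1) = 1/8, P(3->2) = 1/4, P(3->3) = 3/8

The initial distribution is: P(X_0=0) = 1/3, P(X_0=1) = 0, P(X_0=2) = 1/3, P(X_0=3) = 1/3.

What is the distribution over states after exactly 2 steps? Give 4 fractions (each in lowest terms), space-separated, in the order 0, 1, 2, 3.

Propagating the distribution step by step (d_{t+1} = d_t * P):
d_0 = (0=1/3, 1=0, 2=1/3, 3=1/3)
  d_1[0] = 1/3*1/8 + 0*1/8 + 1/3*1/8 + 1/3*1/4 = 1/6
  d_1[1] = 1/3*1/8 + 0*1/4 + 1/3*1/8 + 1/3*1/8 = 1/8
  d_1[2] = 1/3*5/8 + 0*1/2 + 1/3*1/4 + 1/3*1/4 = 3/8
  d_1[3] = 1/3*1/8 + 0*1/8 + 1/3*1/2 + 1/3*3/8 = 1/3
d_1 = (0=1/6, 1=1/8, 2=3/8, 3=1/3)
  d_2[0] = 1/6*1/8 + 1/8*1/8 + 3/8*1/8 + 1/3*1/4 = 1/6
  d_2[1] = 1/6*1/8 + 1/8*1/4 + 3/8*1/8 + 1/3*1/8 = 9/64
  d_2[2] = 1/6*5/8 + 1/8*1/2 + 3/8*1/4 + 1/3*1/4 = 11/32
  d_2[3] = 1/6*1/8 + 1/8*1/8 + 3/8*1/2 + 1/3*3/8 = 67/192
d_2 = (0=1/6, 1=9/64, 2=11/32, 3=67/192)

Answer: 1/6 9/64 11/32 67/192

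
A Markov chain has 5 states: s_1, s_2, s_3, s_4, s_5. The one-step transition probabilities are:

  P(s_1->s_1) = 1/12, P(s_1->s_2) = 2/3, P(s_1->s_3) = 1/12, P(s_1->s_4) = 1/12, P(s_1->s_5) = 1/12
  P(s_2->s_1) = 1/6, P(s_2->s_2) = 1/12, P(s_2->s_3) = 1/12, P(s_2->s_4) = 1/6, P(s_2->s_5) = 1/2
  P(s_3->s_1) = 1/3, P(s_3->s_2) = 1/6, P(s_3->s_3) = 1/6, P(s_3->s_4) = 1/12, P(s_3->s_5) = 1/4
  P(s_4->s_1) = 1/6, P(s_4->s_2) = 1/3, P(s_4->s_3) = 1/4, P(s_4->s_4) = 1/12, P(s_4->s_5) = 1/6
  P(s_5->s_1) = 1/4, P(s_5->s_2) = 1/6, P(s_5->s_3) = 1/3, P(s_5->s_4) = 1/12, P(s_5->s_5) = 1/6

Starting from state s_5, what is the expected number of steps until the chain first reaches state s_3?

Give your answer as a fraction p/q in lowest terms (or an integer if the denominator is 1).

Let h_i = expected steps to first reach s_3 from state i.
Boundary: h_s_3 = 0.
First-step equations for the other states:
  h_s_1 = 1 + 1/12*h_s_1 + 2/3*h_s_2 + 1/12*h_s_3 + 1/12*h_s_4 + 1/12*h_s_5
  h_s_2 = 1 + 1/6*h_s_1 + 1/12*h_s_2 + 1/12*h_s_3 + 1/6*h_s_4 + 1/2*h_s_5
  h_s_4 = 1 + 1/6*h_s_1 + 1/3*h_s_2 + 1/4*h_s_3 + 1/12*h_s_4 + 1/6*h_s_5
  h_s_5 = 1 + 1/4*h_s_1 + 1/6*h_s_2 + 1/3*h_s_3 + 1/12*h_s_4 + 1/6*h_s_5

Substituting h_s_3 = 0 and rearranging gives the linear system (I - Q) h = 1:
  [11/12, -2/3, -1/12, -1/12] . (h_s_1, h_s_2, h_s_4, h_s_5) = 1
  [-1/6, 11/12, -1/6, -1/2] . (h_s_1, h_s_2, h_s_4, h_s_5) = 1
  [-1/6, -1/3, 11/12, -1/6] . (h_s_1, h_s_2, h_s_4, h_s_5) = 1
  [-1/4, -1/6, -1/12, 5/6] . (h_s_1, h_s_2, h_s_4, h_s_5) = 1

Solving yields:
  h_s_1 = 35016/5717
  h_s_2 = 32556/5717
  h_s_4 = 29316/5717
  h_s_5 = 26808/5717

Starting state is s_5, so the expected hitting time is h_s_5 = 26808/5717.

Answer: 26808/5717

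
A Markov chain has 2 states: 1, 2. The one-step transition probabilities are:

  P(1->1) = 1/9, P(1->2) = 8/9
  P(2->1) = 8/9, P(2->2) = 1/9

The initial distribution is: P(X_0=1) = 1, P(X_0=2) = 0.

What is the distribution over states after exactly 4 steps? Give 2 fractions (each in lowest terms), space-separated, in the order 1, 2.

Answer: 4481/6561 2080/6561

Derivation:
Propagating the distribution step by step (d_{t+1} = d_t * P):
d_0 = (1=1, 2=0)
  d_1[1] = 1*1/9 + 0*8/9 = 1/9
  d_1[2] = 1*8/9 + 0*1/9 = 8/9
d_1 = (1=1/9, 2=8/9)
  d_2[1] = 1/9*1/9 + 8/9*8/9 = 65/81
  d_2[2] = 1/9*8/9 + 8/9*1/9 = 16/81
d_2 = (1=65/81, 2=16/81)
  d_3[1] = 65/81*1/9 + 16/81*8/9 = 193/729
  d_3[2] = 65/81*8/9 + 16/81*1/9 = 536/729
d_3 = (1=193/729, 2=536/729)
  d_4[1] = 193/729*1/9 + 536/729*8/9 = 4481/6561
  d_4[2] = 193/729*8/9 + 536/729*1/9 = 2080/6561
d_4 = (1=4481/6561, 2=2080/6561)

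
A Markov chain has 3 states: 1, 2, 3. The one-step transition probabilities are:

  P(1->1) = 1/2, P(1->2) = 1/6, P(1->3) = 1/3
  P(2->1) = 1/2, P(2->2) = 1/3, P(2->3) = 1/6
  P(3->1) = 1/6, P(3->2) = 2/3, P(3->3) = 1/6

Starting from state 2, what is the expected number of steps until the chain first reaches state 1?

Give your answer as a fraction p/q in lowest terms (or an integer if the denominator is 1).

Let h_i = expected steps to first reach 1 from state i.
Boundary: h_1 = 0.
First-step equations for the other states:
  h_2 = 1 + 1/2*h_1 + 1/3*h_2 + 1/6*h_3
  h_3 = 1 + 1/6*h_1 + 2/3*h_2 + 1/6*h_3

Substituting h_1 = 0 and rearranging gives the linear system (I - Q) h = 1:
  [2/3, -1/6] . (h_2, h_3) = 1
  [-2/3, 5/6] . (h_2, h_3) = 1

Solving yields:
  h_2 = 9/4
  h_3 = 3

Starting state is 2, so the expected hitting time is h_2 = 9/4.

Answer: 9/4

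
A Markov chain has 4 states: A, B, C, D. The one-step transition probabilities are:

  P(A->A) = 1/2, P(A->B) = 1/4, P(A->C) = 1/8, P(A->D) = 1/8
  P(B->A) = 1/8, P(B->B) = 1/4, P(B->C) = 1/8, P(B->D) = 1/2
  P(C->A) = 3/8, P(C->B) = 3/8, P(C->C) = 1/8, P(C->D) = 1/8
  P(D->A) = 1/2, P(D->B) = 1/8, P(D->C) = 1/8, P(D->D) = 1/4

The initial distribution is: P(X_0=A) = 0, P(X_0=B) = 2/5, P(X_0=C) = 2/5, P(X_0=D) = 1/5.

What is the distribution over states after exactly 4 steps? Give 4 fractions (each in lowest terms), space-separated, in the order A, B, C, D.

Propagating the distribution step by step (d_{t+1} = d_t * P):
d_0 = (A=0, B=2/5, C=2/5, D=1/5)
  d_1[A] = 0*1/2 + 2/5*1/8 + 2/5*3/8 + 1/5*1/2 = 3/10
  d_1[B] = 0*1/4 + 2/5*1/4 + 2/5*3/8 + 1/5*1/8 = 11/40
  d_1[C] = 0*1/8 + 2/5*1/8 + 2/5*1/8 + 1/5*1/8 = 1/8
  d_1[D] = 0*1/8 + 2/5*1/2 + 2/5*1/8 + 1/5*1/4 = 3/10
d_1 = (A=3/10, B=11/40, C=1/8, D=3/10)
  d_2[A] = 3/10*1/2 + 11/40*1/8 + 1/8*3/8 + 3/10*1/2 = 61/160
  d_2[B] = 3/10*1/4 + 11/40*1/4 + 1/8*3/8 + 3/10*1/8 = 73/320
  d_2[C] = 3/10*1/8 + 11/40*1/8 + 1/8*1/8 + 3/10*1/8 = 1/8
  d_2[D] = 3/10*1/8 + 11/40*1/2 + 1/8*1/8 + 3/10*1/4 = 17/64
d_2 = (A=61/160, B=73/320, C=1/8, D=17/64)
  d_3[A] = 61/160*1/2 + 73/320*1/8 + 1/8*3/8 + 17/64*1/2 = 1021/2560
  d_3[B] = 61/160*1/4 + 73/320*1/4 + 1/8*3/8 + 17/64*1/8 = 119/512
  d_3[C] = 61/160*1/8 + 73/320*1/8 + 1/8*1/8 + 17/64*1/8 = 1/8
  d_3[D] = 61/160*1/8 + 73/320*1/2 + 1/8*1/8 + 17/64*1/4 = 39/160
d_3 = (A=1021/2560, B=119/512, C=1/8, D=39/160)
  d_4[A] = 1021/2560*1/2 + 119/512*1/8 + 1/8*3/8 + 39/160*1/2 = 1627/4096
  d_4[B] = 1021/2560*1/4 + 119/512*1/4 + 1/8*3/8 + 39/160*1/8 = 301/1280
  d_4[C] = 1021/2560*1/8 + 119/512*1/8 + 1/8*1/8 + 39/160*1/8 = 1/8
  d_4[D] = 1021/2560*1/8 + 119/512*1/2 + 1/8*1/8 + 39/160*1/4 = 4969/20480
d_4 = (A=1627/4096, B=301/1280, C=1/8, D=4969/20480)

Answer: 1627/4096 301/1280 1/8 4969/20480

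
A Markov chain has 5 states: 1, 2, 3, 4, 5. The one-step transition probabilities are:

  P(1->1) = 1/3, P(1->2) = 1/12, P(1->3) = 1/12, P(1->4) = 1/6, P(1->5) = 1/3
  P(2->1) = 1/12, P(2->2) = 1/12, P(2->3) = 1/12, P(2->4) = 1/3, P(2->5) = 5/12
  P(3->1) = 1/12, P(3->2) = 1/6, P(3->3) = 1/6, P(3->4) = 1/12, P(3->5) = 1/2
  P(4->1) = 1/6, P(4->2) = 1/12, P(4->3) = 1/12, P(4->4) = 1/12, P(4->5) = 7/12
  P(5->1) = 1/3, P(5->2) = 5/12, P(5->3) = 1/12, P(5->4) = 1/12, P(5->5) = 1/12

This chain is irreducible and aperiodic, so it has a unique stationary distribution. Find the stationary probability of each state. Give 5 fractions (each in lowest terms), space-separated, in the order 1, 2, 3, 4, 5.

The stationary distribution satisfies pi = pi * P, i.e.:
  pi_1 = 1/3*pi_1 + 1/12*pi_2 + 1/12*pi_3 + 1/6*pi_4 + 1/3*pi_5
  pi_2 = 1/12*pi_1 + 1/12*pi_2 + 1/6*pi_3 + 1/12*pi_4 + 5/12*pi_5
  pi_3 = 1/12*pi_1 + 1/12*pi_2 + 1/6*pi_3 + 1/12*pi_4 + 1/12*pi_5
  pi_4 = 1/6*pi_1 + 1/3*pi_2 + 1/12*pi_3 + 1/12*pi_4 + 1/12*pi_5
  pi_5 = 1/3*pi_1 + 5/12*pi_2 + 1/2*pi_3 + 7/12*pi_4 + 1/12*pi_5
with normalization: pi_1 + pi_2 + pi_3 + pi_4 + pi_5 = 1.

Using the first 4 balance equations plus normalization, the linear system A*pi = b is:
  [-2/3, 1/12, 1/12, 1/6, 1/3] . pi = 0
  [1/12, -11/12, 1/6, 1/12, 5/12] . pi = 0
  [1/12, 1/12, -5/6, 1/12, 1/12] . pi = 0
  [1/6, 1/3, 1/12, -11/12, 1/12] . pi = 0
  [1, 1, 1, 1, 1] . pi = 1

Solving yields:
  pi_1 = 298/1265
  pi_2 = 251/1265
  pi_3 = 1/11
  pi_4 = 193/1265
  pi_5 = 408/1265

Verification (pi * P):
  298/1265*1/3 + 251/1265*1/12 + 1/11*1/12 + 193/1265*1/6 + 408/1265*1/3 = 298/1265 = pi_1  (ok)
  298/1265*1/12 + 251/1265*1/12 + 1/11*1/6 + 193/1265*1/12 + 408/1265*5/12 = 251/1265 = pi_2  (ok)
  298/1265*1/12 + 251/1265*1/12 + 1/11*1/6 + 193/1265*1/12 + 408/1265*1/12 = 1/11 = pi_3  (ok)
  298/1265*1/6 + 251/1265*1/3 + 1/11*1/12 + 193/1265*1/12 + 408/1265*1/12 = 193/1265 = pi_4  (ok)
  298/1265*1/3 + 251/1265*5/12 + 1/11*1/2 + 193/1265*7/12 + 408/1265*1/12 = 408/1265 = pi_5  (ok)

Answer: 298/1265 251/1265 1/11 193/1265 408/1265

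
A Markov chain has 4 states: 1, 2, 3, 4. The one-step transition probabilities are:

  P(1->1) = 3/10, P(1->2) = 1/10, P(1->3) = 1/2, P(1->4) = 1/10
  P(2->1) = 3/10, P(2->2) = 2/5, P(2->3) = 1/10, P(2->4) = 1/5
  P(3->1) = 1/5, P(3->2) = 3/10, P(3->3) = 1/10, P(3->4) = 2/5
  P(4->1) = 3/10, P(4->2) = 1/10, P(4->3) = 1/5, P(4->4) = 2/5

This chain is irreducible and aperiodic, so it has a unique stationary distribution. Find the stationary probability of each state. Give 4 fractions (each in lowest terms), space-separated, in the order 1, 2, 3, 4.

The stationary distribution satisfies pi = pi * P, i.e.:
  pi_1 = 3/10*pi_1 + 3/10*pi_2 + 1/5*pi_3 + 3/10*pi_4
  pi_2 = 1/10*pi_1 + 2/5*pi_2 + 3/10*pi_3 + 1/10*pi_4
  pi_3 = 1/2*pi_1 + 1/10*pi_2 + 1/10*pi_3 + 1/5*pi_4
  pi_4 = 1/10*pi_1 + 1/5*pi_2 + 2/5*pi_3 + 2/5*pi_4
with normalization: pi_1 + pi_2 + pi_3 + pi_4 = 1.

Using the first 3 balance equations plus normalization, the linear system A*pi = b is:
  [-7/10, 3/10, 1/5, 3/10] . pi = 0
  [1/10, -3/5, 3/10, 1/10] . pi = 0
  [1/2, 1/10, -9/10, 1/5] . pi = 0
  [1, 1, 1, 1] . pi = 1

Solving yields:
  pi_1 = 224/811
  pi_2 = 171/811
  pi_3 = 193/811
  pi_4 = 223/811

Verification (pi * P):
  224/811*3/10 + 171/811*3/10 + 193/811*1/5 + 223/811*3/10 = 224/811 = pi_1  (ok)
  224/811*1/10 + 171/811*2/5 + 193/811*3/10 + 223/811*1/10 = 171/811 = pi_2  (ok)
  224/811*1/2 + 171/811*1/10 + 193/811*1/10 + 223/811*1/5 = 193/811 = pi_3  (ok)
  224/811*1/10 + 171/811*1/5 + 193/811*2/5 + 223/811*2/5 = 223/811 = pi_4  (ok)

Answer: 224/811 171/811 193/811 223/811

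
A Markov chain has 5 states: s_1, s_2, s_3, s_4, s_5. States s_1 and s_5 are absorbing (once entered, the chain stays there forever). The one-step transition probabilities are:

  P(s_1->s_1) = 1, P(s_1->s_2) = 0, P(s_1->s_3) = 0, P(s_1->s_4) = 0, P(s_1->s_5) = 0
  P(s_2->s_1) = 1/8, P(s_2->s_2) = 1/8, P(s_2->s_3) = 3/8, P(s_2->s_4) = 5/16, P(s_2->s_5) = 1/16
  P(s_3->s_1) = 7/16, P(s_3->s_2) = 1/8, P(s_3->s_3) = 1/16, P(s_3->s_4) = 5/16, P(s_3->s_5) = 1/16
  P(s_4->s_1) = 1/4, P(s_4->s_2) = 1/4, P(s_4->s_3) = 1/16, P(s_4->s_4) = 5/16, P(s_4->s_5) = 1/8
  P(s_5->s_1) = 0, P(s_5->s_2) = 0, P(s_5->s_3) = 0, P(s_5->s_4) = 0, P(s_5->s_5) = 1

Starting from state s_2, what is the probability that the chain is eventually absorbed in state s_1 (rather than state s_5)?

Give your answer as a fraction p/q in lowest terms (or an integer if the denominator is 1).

Answer: 1237/1678

Derivation:
Let a_i = P(absorbed in s_1 | start in state i).
Boundary conditions: a_s_1 = 1, a_s_5 = 0.
For each transient state i, a_i = sum_j P(i->j) * a_j:
  a_s_2 = 1/8*a_s_1 + 1/8*a_s_2 + 3/8*a_s_3 + 5/16*a_s_4 + 1/16*a_s_5
  a_s_3 = 7/16*a_s_1 + 1/8*a_s_2 + 1/16*a_s_3 + 5/16*a_s_4 + 1/16*a_s_5
  a_s_4 = 1/4*a_s_1 + 1/4*a_s_2 + 1/16*a_s_3 + 5/16*a_s_4 + 1/8*a_s_5

Substituting a_s_1 = 1 and a_s_5 = 0, rearrange to (I - Q) a = r where r[i] = P(i -> s_1):
  [7/8, -3/8, -5/16] . (a_s_2, a_s_3, a_s_4) = 1/8
  [-1/8, 15/16, -5/16] . (a_s_2, a_s_3, a_s_4) = 7/16
  [-1/4, -1/16, 11/16] . (a_s_2, a_s_3, a_s_4) = 1/4

Solving yields:
  a_s_2 = 1237/1678
  a_s_3 = 671/839
  a_s_4 = 591/839

Starting state is s_2, so the absorption probability is a_s_2 = 1237/1678.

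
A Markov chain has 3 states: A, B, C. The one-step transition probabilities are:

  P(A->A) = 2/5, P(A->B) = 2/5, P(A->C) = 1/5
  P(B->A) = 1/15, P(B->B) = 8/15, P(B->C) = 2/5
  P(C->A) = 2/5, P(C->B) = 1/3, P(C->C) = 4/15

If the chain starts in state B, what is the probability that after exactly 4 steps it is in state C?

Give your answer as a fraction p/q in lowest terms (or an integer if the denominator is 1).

Answer: 208/675

Derivation:
Computing P^4 by repeated multiplication:
P^1 =
  A: [2/5, 2/5, 1/5]
  B: [1/15, 8/15, 2/5]
  C: [2/5, 1/3, 4/15]
P^2 =
  A: [4/15, 11/25, 22/75]
  B: [2/9, 4/9, 1/3]
  C: [13/45, 32/75, 64/225]
P^3 =
  A: [19/75, 494/1125, 346/1125]
  B: [34/135, 59/135, 14/45]
  C: [58/225, 1478/3375, 1027/3375]
P^4 =
  A: [856/3375, 2464/5625, 5203/16875]
  B: [103/405, 886/2025, 208/675]
  C: [2572/10125, 7393/16875, 15586/50625]

(P^4)[B -> C] = 208/675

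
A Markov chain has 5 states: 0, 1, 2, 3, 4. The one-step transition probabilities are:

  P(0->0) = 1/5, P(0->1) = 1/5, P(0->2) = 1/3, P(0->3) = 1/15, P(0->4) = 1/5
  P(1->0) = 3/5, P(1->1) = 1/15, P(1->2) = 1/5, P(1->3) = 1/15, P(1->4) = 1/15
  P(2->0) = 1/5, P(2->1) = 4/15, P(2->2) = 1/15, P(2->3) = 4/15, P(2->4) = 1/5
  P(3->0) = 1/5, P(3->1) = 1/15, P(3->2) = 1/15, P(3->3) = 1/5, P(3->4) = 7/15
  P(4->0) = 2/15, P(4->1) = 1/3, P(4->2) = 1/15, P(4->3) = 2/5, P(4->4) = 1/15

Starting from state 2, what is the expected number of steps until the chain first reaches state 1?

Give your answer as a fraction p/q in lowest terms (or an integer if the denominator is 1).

Answer: 846/187

Derivation:
Let h_i = expected steps to first reach 1 from state i.
Boundary: h_1 = 0.
First-step equations for the other states:
  h_0 = 1 + 1/5*h_0 + 1/5*h_1 + 1/3*h_2 + 1/15*h_3 + 1/5*h_4
  h_2 = 1 + 1/5*h_0 + 4/15*h_1 + 1/15*h_2 + 4/15*h_3 + 1/5*h_4
  h_3 = 1 + 1/5*h_0 + 1/15*h_1 + 1/15*h_2 + 1/5*h_3 + 7/15*h_4
  h_4 = 1 + 2/15*h_0 + 1/3*h_1 + 1/15*h_2 + 2/5*h_3 + 1/15*h_4

Substituting h_1 = 0 and rearranging gives the linear system (I - Q) h = 1:
  [4/5, -1/3, -1/15, -1/5] . (h_0, h_2, h_3, h_4) = 1
  [-1/5, 14/15, -4/15, -1/5] . (h_0, h_2, h_3, h_4) = 1
  [-1/5, -1/15, 4/5, -7/15] . (h_0, h_2, h_3, h_4) = 1
  [-2/15, -1/15, -2/5, 14/15] . (h_0, h_2, h_3, h_4) = 1

Solving yields:
  h_0 = 12213/2618
  h_2 = 846/187
  h_3 = 13947/2618
  h_4 = 669/154

Starting state is 2, so the expected hitting time is h_2 = 846/187.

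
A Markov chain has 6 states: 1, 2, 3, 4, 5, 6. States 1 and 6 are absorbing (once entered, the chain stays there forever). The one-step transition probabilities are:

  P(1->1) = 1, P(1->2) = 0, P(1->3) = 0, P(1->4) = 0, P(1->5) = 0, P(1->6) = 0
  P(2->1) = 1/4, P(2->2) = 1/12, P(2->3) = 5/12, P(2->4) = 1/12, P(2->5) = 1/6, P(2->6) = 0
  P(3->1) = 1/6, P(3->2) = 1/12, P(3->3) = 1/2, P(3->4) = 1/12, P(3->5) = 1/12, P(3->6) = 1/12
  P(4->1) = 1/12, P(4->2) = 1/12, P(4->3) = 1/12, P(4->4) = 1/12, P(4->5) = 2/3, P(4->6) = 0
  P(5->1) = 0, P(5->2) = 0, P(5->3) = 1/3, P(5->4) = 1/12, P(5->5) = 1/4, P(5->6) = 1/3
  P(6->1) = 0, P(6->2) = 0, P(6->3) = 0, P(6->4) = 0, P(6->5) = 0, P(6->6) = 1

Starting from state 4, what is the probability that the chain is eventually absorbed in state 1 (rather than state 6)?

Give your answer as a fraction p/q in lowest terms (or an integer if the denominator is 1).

Answer: 127/311

Derivation:
Let a_i = P(absorbed in 1 | start in state i).
Boundary conditions: a_1 = 1, a_6 = 0.
For each transient state i, a_i = sum_j P(i->j) * a_j:
  a_2 = 1/4*a_1 + 1/12*a_2 + 5/12*a_3 + 1/12*a_4 + 1/6*a_5 + 0*a_6
  a_3 = 1/6*a_1 + 1/12*a_2 + 1/2*a_3 + 1/12*a_4 + 1/12*a_5 + 1/12*a_6
  a_4 = 1/12*a_1 + 1/12*a_2 + 1/12*a_3 + 1/12*a_4 + 2/3*a_5 + 0*a_6
  a_5 = 0*a_1 + 0*a_2 + 1/3*a_3 + 1/12*a_4 + 1/4*a_5 + 1/3*a_6

Substituting a_1 = 1 and a_6 = 0, rearrange to (I - Q) a = r where r[i] = P(i -> 1):
  [11/12, -5/12, -1/12, -1/6] . (a_2, a_3, a_4, a_5) = 1/4
  [-1/12, 1/2, -1/12, -1/12] . (a_2, a_3, a_4, a_5) = 1/6
  [-1/12, -1/12, 11/12, -2/3] . (a_2, a_3, a_4, a_5) = 1/12
  [0, -1/3, -1/12, 3/4] . (a_2, a_3, a_4, a_5) = 0

Solving yields:
  a_2 = 1336/2177
  a_3 = 1202/2177
  a_4 = 127/311
  a_5 = 633/2177

Starting state is 4, so the absorption probability is a_4 = 127/311.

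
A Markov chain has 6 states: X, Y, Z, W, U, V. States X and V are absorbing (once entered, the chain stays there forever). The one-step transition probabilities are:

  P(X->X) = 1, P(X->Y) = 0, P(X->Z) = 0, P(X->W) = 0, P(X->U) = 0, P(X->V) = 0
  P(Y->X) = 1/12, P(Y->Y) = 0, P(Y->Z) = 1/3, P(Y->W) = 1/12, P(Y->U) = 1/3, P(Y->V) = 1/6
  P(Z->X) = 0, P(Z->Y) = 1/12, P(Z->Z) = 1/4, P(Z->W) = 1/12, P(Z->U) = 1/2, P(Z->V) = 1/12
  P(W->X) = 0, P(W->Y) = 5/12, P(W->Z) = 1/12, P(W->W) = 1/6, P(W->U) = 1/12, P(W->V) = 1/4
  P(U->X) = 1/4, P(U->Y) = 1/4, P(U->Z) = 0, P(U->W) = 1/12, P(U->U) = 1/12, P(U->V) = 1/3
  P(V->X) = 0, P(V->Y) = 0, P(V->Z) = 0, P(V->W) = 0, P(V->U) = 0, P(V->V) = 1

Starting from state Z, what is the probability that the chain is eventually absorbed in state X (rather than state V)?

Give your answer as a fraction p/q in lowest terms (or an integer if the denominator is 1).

Let a_i = P(absorbed in X | start in state i).
Boundary conditions: a_X = 1, a_V = 0.
For each transient state i, a_i = sum_j P(i->j) * a_j:
  a_Y = 1/12*a_X + 0*a_Y + 1/3*a_Z + 1/12*a_W + 1/3*a_U + 1/6*a_V
  a_Z = 0*a_X + 1/12*a_Y + 1/4*a_Z + 1/12*a_W + 1/2*a_U + 1/12*a_V
  a_W = 0*a_X + 5/12*a_Y + 1/12*a_Z + 1/6*a_W + 1/12*a_U + 1/4*a_V
  a_U = 1/4*a_X + 1/4*a_Y + 0*a_Z + 1/12*a_W + 1/12*a_U + 1/3*a_V

Substituting a_X = 1 and a_V = 0, rearrange to (I - Q) a = r where r[i] = P(i -> X):
  [1, -1/3, -1/12, -1/3] . (a_Y, a_Z, a_W, a_U) = 1/12
  [-1/12, 3/4, -1/12, -1/2] . (a_Y, a_Z, a_W, a_U) = 0
  [-5/12, -1/12, 5/6, -1/12] . (a_Y, a_Z, a_W, a_U) = 0
  [-1/4, 0, -1/12, 11/12] . (a_Y, a_Z, a_W, a_U) = 1/4

Solving yields:
  a_Y = 2809/8257
  a_Z = 2666/8257
  a_W = 1991/8257
  a_U = 3199/8257

Starting state is Z, so the absorption probability is a_Z = 2666/8257.

Answer: 2666/8257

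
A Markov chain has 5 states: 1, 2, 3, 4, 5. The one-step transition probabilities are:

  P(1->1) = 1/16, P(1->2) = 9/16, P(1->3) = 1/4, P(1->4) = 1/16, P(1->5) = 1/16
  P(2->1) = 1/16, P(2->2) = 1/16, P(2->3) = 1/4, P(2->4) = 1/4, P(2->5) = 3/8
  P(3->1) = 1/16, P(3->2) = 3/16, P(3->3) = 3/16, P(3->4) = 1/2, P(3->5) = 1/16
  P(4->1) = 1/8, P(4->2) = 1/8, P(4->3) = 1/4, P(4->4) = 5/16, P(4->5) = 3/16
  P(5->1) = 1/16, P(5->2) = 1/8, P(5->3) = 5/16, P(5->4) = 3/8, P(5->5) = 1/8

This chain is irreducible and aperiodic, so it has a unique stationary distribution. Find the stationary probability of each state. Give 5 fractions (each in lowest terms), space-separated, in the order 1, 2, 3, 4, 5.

Answer: 7177/85849 14293/85849 21044/85849 28983/85849 14352/85849

Derivation:
The stationary distribution satisfies pi = pi * P, i.e.:
  pi_1 = 1/16*pi_1 + 1/16*pi_2 + 1/16*pi_3 + 1/8*pi_4 + 1/16*pi_5
  pi_2 = 9/16*pi_1 + 1/16*pi_2 + 3/16*pi_3 + 1/8*pi_4 + 1/8*pi_5
  pi_3 = 1/4*pi_1 + 1/4*pi_2 + 3/16*pi_3 + 1/4*pi_4 + 5/16*pi_5
  pi_4 = 1/16*pi_1 + 1/4*pi_2 + 1/2*pi_3 + 5/16*pi_4 + 3/8*pi_5
  pi_5 = 1/16*pi_1 + 3/8*pi_2 + 1/16*pi_3 + 3/16*pi_4 + 1/8*pi_5
with normalization: pi_1 + pi_2 + pi_3 + pi_4 + pi_5 = 1.

Using the first 4 balance equations plus normalization, the linear system A*pi = b is:
  [-15/16, 1/16, 1/16, 1/8, 1/16] . pi = 0
  [9/16, -15/16, 3/16, 1/8, 1/8] . pi = 0
  [1/4, 1/4, -13/16, 1/4, 5/16] . pi = 0
  [1/16, 1/4, 1/2, -11/16, 3/8] . pi = 0
  [1, 1, 1, 1, 1] . pi = 1

Solving yields:
  pi_1 = 7177/85849
  pi_2 = 14293/85849
  pi_3 = 21044/85849
  pi_4 = 28983/85849
  pi_5 = 14352/85849

Verification (pi * P):
  7177/85849*1/16 + 14293/85849*1/16 + 21044/85849*1/16 + 28983/85849*1/8 + 14352/85849*1/16 = 7177/85849 = pi_1  (ok)
  7177/85849*9/16 + 14293/85849*1/16 + 21044/85849*3/16 + 28983/85849*1/8 + 14352/85849*1/8 = 14293/85849 = pi_2  (ok)
  7177/85849*1/4 + 14293/85849*1/4 + 21044/85849*3/16 + 28983/85849*1/4 + 14352/85849*5/16 = 21044/85849 = pi_3  (ok)
  7177/85849*1/16 + 14293/85849*1/4 + 21044/85849*1/2 + 28983/85849*5/16 + 14352/85849*3/8 = 28983/85849 = pi_4  (ok)
  7177/85849*1/16 + 14293/85849*3/8 + 21044/85849*1/16 + 28983/85849*3/16 + 14352/85849*1/8 = 14352/85849 = pi_5  (ok)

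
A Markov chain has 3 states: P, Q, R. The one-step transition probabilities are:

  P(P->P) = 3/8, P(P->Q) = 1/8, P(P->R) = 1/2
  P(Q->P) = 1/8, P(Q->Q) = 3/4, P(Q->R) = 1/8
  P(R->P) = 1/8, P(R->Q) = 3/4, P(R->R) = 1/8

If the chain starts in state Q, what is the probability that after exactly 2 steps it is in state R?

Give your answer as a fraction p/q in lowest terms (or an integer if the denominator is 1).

Computing P^2 by repeated multiplication:
P^1 =
  P: [3/8, 1/8, 1/2]
  Q: [1/8, 3/4, 1/8]
  R: [1/8, 3/4, 1/8]
P^2 =
  P: [7/32, 33/64, 17/64]
  Q: [5/32, 43/64, 11/64]
  R: [5/32, 43/64, 11/64]

(P^2)[Q -> R] = 11/64

Answer: 11/64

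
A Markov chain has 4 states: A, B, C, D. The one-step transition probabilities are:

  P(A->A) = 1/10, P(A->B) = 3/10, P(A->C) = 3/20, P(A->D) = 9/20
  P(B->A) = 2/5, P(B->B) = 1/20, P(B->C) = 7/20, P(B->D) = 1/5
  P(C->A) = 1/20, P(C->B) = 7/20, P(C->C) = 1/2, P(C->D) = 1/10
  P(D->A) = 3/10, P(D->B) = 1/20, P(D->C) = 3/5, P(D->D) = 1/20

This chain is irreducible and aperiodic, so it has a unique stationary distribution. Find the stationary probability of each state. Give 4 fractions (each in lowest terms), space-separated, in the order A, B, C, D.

The stationary distribution satisfies pi = pi * P, i.e.:
  pi_A = 1/10*pi_A + 2/5*pi_B + 1/20*pi_C + 3/10*pi_D
  pi_B = 3/10*pi_A + 1/20*pi_B + 7/20*pi_C + 1/20*pi_D
  pi_C = 3/20*pi_A + 7/20*pi_B + 1/2*pi_C + 3/5*pi_D
  pi_D = 9/20*pi_A + 1/5*pi_B + 1/10*pi_C + 1/20*pi_D
with normalization: pi_A + pi_B + pi_C + pi_D = 1.

Using the first 3 balance equations plus normalization, the linear system A*pi = b is:
  [-9/10, 2/5, 1/20, 3/10] . pi = 0
  [3/10, -19/20, 7/20, 1/20] . pi = 0
  [3/20, 7/20, -1/2, 3/5] . pi = 0
  [1, 1, 1, 1] . pi = 1

Solving yields:
  pi_A = 611/3381
  pi_B = 107/483
  pi_C = 1424/3381
  pi_D = 199/1127

Verification (pi * P):
  611/3381*1/10 + 107/483*2/5 + 1424/3381*1/20 + 199/1127*3/10 = 611/3381 = pi_A  (ok)
  611/3381*3/10 + 107/483*1/20 + 1424/3381*7/20 + 199/1127*1/20 = 107/483 = pi_B  (ok)
  611/3381*3/20 + 107/483*7/20 + 1424/3381*1/2 + 199/1127*3/5 = 1424/3381 = pi_C  (ok)
  611/3381*9/20 + 107/483*1/5 + 1424/3381*1/10 + 199/1127*1/20 = 199/1127 = pi_D  (ok)

Answer: 611/3381 107/483 1424/3381 199/1127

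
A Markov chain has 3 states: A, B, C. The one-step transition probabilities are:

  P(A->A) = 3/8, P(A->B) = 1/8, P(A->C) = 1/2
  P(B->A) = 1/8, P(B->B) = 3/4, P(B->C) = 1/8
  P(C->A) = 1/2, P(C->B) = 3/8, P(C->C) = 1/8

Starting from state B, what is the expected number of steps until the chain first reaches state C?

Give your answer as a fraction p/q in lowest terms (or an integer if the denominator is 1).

Let h_i = expected steps to first reach C from state i.
Boundary: h_C = 0.
First-step equations for the other states:
  h_A = 1 + 3/8*h_A + 1/8*h_B + 1/2*h_C
  h_B = 1 + 1/8*h_A + 3/4*h_B + 1/8*h_C

Substituting h_C = 0 and rearranging gives the linear system (I - Q) h = 1:
  [5/8, -1/8] . (h_A, h_B) = 1
  [-1/8, 1/4] . (h_A, h_B) = 1

Solving yields:
  h_A = 8/3
  h_B = 16/3

Starting state is B, so the expected hitting time is h_B = 16/3.

Answer: 16/3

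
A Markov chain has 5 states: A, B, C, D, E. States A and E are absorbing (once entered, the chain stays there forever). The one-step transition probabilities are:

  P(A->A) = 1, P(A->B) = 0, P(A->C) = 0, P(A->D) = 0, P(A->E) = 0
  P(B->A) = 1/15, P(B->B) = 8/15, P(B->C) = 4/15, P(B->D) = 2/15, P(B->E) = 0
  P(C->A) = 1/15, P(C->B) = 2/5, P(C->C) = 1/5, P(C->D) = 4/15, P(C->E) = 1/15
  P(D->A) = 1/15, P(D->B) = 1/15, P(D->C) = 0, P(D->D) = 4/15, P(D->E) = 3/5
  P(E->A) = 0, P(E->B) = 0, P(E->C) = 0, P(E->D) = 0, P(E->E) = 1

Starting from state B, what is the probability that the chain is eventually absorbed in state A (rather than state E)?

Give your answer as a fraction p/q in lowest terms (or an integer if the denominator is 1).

Let a_i = P(absorbed in A | start in state i).
Boundary conditions: a_A = 1, a_E = 0.
For each transient state i, a_i = sum_j P(i->j) * a_j:
  a_B = 1/15*a_A + 8/15*a_B + 4/15*a_C + 2/15*a_D + 0*a_E
  a_C = 1/15*a_A + 2/5*a_B + 1/5*a_C + 4/15*a_D + 1/15*a_E
  a_D = 1/15*a_A + 1/15*a_B + 0*a_C + 4/15*a_D + 3/5*a_E

Substituting a_A = 1 and a_E = 0, rearrange to (I - Q) a = r where r[i] = P(i -> A):
  [7/15, -4/15, -2/15] . (a_B, a_C, a_D) = 1/15
  [-2/5, 4/5, -4/15] . (a_B, a_C, a_D) = 1/15
  [-1/15, 0, 11/15] . (a_B, a_C, a_D) = 1/15

Solving yields:
  a_B = 54/155
  a_C = 37/124
  a_D = 19/155

Starting state is B, so the absorption probability is a_B = 54/155.

Answer: 54/155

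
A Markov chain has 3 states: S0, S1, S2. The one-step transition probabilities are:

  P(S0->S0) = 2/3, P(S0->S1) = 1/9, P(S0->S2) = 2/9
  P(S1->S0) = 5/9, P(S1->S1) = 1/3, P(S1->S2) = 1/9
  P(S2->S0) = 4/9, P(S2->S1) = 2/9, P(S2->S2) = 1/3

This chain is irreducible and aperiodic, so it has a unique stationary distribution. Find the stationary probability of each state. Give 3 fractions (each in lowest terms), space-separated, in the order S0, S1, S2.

The stationary distribution satisfies pi = pi * P, i.e.:
  pi_S0 = 2/3*pi_S0 + 5/9*pi_S1 + 4/9*pi_S2
  pi_S1 = 1/9*pi_S0 + 1/3*pi_S1 + 2/9*pi_S2
  pi_S2 = 2/9*pi_S0 + 1/9*pi_S1 + 1/3*pi_S2
with normalization: pi_S0 + pi_S1 + pi_S2 = 1.

Using the first 2 balance equations plus normalization, the linear system A*pi = b is:
  [-1/3, 5/9, 4/9] . pi = 0
  [1/9, -2/3, 2/9] . pi = 0
  [1, 1, 1] . pi = 1

Solving yields:
  pi_S0 = 34/57
  pi_S1 = 10/57
  pi_S2 = 13/57

Verification (pi * P):
  34/57*2/3 + 10/57*5/9 + 13/57*4/9 = 34/57 = pi_S0  (ok)
  34/57*1/9 + 10/57*1/3 + 13/57*2/9 = 10/57 = pi_S1  (ok)
  34/57*2/9 + 10/57*1/9 + 13/57*1/3 = 13/57 = pi_S2  (ok)

Answer: 34/57 10/57 13/57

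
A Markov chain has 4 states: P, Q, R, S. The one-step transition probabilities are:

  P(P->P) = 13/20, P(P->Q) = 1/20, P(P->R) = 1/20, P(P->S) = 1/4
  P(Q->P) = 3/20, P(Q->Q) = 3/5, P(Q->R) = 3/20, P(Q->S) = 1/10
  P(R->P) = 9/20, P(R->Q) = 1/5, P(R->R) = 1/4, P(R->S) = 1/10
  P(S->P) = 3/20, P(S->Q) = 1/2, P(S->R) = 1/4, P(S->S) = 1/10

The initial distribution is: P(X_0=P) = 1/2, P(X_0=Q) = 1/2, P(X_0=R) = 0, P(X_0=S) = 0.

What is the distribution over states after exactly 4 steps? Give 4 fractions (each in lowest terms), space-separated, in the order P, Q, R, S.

Propagating the distribution step by step (d_{t+1} = d_t * P):
d_0 = (P=1/2, Q=1/2, R=0, S=0)
  d_1[P] = 1/2*13/20 + 1/2*3/20 + 0*9/20 + 0*3/20 = 2/5
  d_1[Q] = 1/2*1/20 + 1/2*3/5 + 0*1/5 + 0*1/2 = 13/40
  d_1[R] = 1/2*1/20 + 1/2*3/20 + 0*1/4 + 0*1/4 = 1/10
  d_1[S] = 1/2*1/4 + 1/2*1/10 + 0*1/10 + 0*1/10 = 7/40
d_1 = (P=2/5, Q=13/40, R=1/10, S=7/40)
  d_2[P] = 2/5*13/20 + 13/40*3/20 + 1/10*9/20 + 7/40*3/20 = 19/50
  d_2[Q] = 2/5*1/20 + 13/40*3/5 + 1/10*1/5 + 7/40*1/2 = 129/400
  d_2[R] = 2/5*1/20 + 13/40*3/20 + 1/10*1/4 + 7/40*1/4 = 11/80
  d_2[S] = 2/5*1/4 + 13/40*1/10 + 1/10*1/10 + 7/40*1/10 = 4/25
d_2 = (P=19/50, Q=129/400, R=11/80, S=4/25)
  d_3[P] = 19/50*13/20 + 129/400*3/20 + 11/80*9/20 + 4/25*3/20 = 61/160
  d_3[Q] = 19/50*1/20 + 129/400*3/5 + 11/80*1/5 + 4/25*1/2 = 8/25
  d_3[R] = 19/50*1/20 + 129/400*3/20 + 11/80*1/4 + 4/25*1/4 = 567/4000
  d_3[S] = 19/50*1/4 + 129/400*1/10 + 11/80*1/10 + 4/25*1/10 = 157/1000
d_3 = (P=61/160, Q=8/25, R=567/4000, S=157/1000)
  d_4[P] = 61/160*13/20 + 8/25*3/20 + 567/4000*9/20 + 157/1000*3/20 = 7663/20000
  d_4[Q] = 61/160*1/20 + 8/25*3/5 + 567/4000*1/5 + 157/1000*1/2 = 25433/80000
  d_4[R] = 61/160*1/20 + 8/25*3/20 + 567/4000*1/4 + 157/1000*1/4 = 567/4000
  d_4[S] = 61/160*1/4 + 8/25*1/10 + 567/4000*1/10 + 157/1000*1/10 = 503/3200
d_4 = (P=7663/20000, Q=25433/80000, R=567/4000, S=503/3200)

Answer: 7663/20000 25433/80000 567/4000 503/3200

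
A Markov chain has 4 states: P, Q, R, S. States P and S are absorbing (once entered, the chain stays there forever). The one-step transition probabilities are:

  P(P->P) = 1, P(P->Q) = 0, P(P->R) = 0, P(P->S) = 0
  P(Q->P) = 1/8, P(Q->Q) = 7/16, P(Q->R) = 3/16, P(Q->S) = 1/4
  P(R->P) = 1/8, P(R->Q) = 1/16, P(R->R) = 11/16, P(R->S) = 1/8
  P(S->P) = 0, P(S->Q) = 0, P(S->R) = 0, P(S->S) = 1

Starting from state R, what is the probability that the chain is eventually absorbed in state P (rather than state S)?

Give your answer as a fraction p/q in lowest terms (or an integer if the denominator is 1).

Answer: 10/21

Derivation:
Let a_i = P(absorbed in P | start in state i).
Boundary conditions: a_P = 1, a_S = 0.
For each transient state i, a_i = sum_j P(i->j) * a_j:
  a_Q = 1/8*a_P + 7/16*a_Q + 3/16*a_R + 1/4*a_S
  a_R = 1/8*a_P + 1/16*a_Q + 11/16*a_R + 1/8*a_S

Substituting a_P = 1 and a_S = 0, rearrange to (I - Q) a = r where r[i] = P(i -> P):
  [9/16, -3/16] . (a_Q, a_R) = 1/8
  [-1/16, 5/16] . (a_Q, a_R) = 1/8

Solving yields:
  a_Q = 8/21
  a_R = 10/21

Starting state is R, so the absorption probability is a_R = 10/21.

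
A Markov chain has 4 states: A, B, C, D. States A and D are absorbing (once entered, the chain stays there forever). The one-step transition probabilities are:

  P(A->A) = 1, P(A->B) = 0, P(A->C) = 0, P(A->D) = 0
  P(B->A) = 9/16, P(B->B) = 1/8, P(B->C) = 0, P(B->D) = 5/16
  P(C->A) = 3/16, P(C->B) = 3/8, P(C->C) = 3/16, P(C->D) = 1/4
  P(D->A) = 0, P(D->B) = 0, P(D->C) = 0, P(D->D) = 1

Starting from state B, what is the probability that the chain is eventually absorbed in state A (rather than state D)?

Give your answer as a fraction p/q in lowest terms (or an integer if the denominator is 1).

Let a_i = P(absorbed in A | start in state i).
Boundary conditions: a_A = 1, a_D = 0.
For each transient state i, a_i = sum_j P(i->j) * a_j:
  a_B = 9/16*a_A + 1/8*a_B + 0*a_C + 5/16*a_D
  a_C = 3/16*a_A + 3/8*a_B + 3/16*a_C + 1/4*a_D

Substituting a_A = 1 and a_D = 0, rearrange to (I - Q) a = r where r[i] = P(i -> A):
  [7/8, 0] . (a_B, a_C) = 9/16
  [-3/8, 13/16] . (a_B, a_C) = 3/16

Solving yields:
  a_B = 9/14
  a_C = 48/91

Starting state is B, so the absorption probability is a_B = 9/14.

Answer: 9/14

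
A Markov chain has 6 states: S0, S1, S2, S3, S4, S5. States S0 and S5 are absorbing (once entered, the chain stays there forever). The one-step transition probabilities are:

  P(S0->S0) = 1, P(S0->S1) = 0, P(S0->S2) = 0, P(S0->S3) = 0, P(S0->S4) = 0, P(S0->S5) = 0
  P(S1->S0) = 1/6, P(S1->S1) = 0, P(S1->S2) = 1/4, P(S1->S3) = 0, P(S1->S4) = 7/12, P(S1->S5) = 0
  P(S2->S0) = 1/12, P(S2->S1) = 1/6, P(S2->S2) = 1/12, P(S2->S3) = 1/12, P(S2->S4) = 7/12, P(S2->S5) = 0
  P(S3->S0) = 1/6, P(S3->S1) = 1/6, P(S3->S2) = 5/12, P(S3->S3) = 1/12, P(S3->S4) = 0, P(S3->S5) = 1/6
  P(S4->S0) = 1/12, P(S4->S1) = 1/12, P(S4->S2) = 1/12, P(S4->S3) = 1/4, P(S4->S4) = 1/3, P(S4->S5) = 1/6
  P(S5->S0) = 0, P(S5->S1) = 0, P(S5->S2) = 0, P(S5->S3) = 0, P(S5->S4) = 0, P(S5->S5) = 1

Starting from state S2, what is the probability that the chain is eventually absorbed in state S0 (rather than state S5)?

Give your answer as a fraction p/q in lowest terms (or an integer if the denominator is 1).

Let a_i = P(absorbed in S0 | start in state i).
Boundary conditions: a_S0 = 1, a_S5 = 0.
For each transient state i, a_i = sum_j P(i->j) * a_j:
  a_S1 = 1/6*a_S0 + 0*a_S1 + 1/4*a_S2 + 0*a_S3 + 7/12*a_S4 + 0*a_S5
  a_S2 = 1/12*a_S0 + 1/6*a_S1 + 1/12*a_S2 + 1/12*a_S3 + 7/12*a_S4 + 0*a_S5
  a_S3 = 1/6*a_S0 + 1/6*a_S1 + 5/12*a_S2 + 1/12*a_S3 + 0*a_S4 + 1/6*a_S5
  a_S4 = 1/12*a_S0 + 1/12*a_S1 + 1/12*a_S2 + 1/4*a_S3 + 1/3*a_S4 + 1/6*a_S5

Substituting a_S0 = 1 and a_S5 = 0, rearrange to (I - Q) a = r where r[i] = P(i -> S0):
  [1, -1/4, 0, -7/12] . (a_S1, a_S2, a_S3, a_S4) = 1/6
  [-1/6, 11/12, -1/12, -7/12] . (a_S1, a_S2, a_S3, a_S4) = 1/12
  [-1/6, -5/12, 11/12, 0] . (a_S1, a_S2, a_S3, a_S4) = 1/6
  [-1/12, -1/12, -1/4, 2/3] . (a_S1, a_S2, a_S3, a_S4) = 1/12

Solving yields:
  a_S1 = 3631/6367
  a_S2 = 3417/6367
  a_S3 = 3371/6367
  a_S4 = 2941/6367

Starting state is S2, so the absorption probability is a_S2 = 3417/6367.

Answer: 3417/6367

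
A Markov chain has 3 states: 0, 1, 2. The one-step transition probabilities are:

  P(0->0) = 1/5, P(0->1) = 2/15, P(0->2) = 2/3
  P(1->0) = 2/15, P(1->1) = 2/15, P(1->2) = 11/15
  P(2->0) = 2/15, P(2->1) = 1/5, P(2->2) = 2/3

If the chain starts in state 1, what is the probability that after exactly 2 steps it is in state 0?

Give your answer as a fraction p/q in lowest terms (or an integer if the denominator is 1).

Answer: 32/225

Derivation:
Computing P^2 by repeated multiplication:
P^1 =
  0: [1/5, 2/15, 2/3]
  1: [2/15, 2/15, 11/15]
  2: [2/15, 1/5, 2/3]
P^2 =
  0: [11/75, 8/45, 152/225]
  1: [32/225, 41/225, 152/225]
  2: [32/225, 8/45, 17/25]

(P^2)[1 -> 0] = 32/225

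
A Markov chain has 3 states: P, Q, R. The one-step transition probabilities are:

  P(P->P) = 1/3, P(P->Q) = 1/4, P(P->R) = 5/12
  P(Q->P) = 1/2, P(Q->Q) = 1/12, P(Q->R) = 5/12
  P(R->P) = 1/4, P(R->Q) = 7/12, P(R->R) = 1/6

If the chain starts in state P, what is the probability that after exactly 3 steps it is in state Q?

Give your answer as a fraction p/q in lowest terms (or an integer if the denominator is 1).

Answer: 8/27

Derivation:
Computing P^3 by repeated multiplication:
P^1 =
  P: [1/3, 1/4, 5/12]
  Q: [1/2, 1/12, 5/12]
  R: [1/4, 7/12, 1/6]
P^2 =
  P: [49/144, 25/72, 5/16]
  Q: [5/16, 3/8, 5/16]
  R: [5/12, 5/24, 3/8]
P^3 =
  P: [631/1728, 8/27, 65/192]
  Q: [71/192, 7/24, 65/192]
  R: [97/288, 49/144, 31/96]

(P^3)[P -> Q] = 8/27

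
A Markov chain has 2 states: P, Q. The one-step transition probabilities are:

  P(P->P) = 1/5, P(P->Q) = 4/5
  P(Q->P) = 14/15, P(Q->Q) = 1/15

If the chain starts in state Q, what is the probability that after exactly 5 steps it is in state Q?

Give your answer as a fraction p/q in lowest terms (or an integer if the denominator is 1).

Computing P^5 by repeated multiplication:
P^1 =
  P: [1/5, 4/5]
  Q: [14/15, 1/15]
P^2 =
  P: [59/75, 16/75]
  Q: [56/225, 169/225]
P^3 =
  P: [401/1125, 724/1125]
  Q: [2534/3375, 841/3375]
P^4 =
  P: [11339/16875, 5536/16875]
  Q: [19376/50625, 31249/50625]
P^5 =
  P: [111521/253125, 141604/253125]
  Q: [495614/759375, 263761/759375]

(P^5)[Q -> Q] = 263761/759375

Answer: 263761/759375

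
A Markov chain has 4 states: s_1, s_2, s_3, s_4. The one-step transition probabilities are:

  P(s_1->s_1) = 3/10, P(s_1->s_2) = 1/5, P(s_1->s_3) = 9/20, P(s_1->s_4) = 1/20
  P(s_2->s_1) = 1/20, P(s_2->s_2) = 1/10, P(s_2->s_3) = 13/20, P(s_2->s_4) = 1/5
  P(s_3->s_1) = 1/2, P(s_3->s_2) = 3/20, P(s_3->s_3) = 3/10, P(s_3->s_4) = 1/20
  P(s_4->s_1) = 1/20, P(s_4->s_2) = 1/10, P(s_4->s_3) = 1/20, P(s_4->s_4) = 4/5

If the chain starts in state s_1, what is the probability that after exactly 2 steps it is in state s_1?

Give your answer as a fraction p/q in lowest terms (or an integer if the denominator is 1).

Computing P^2 by repeated multiplication:
P^1 =
  s_1: [3/10, 1/5, 9/20, 1/20]
  s_2: [1/20, 1/10, 13/20, 1/5]
  s_3: [1/2, 3/20, 3/10, 1/20]
  s_4: [1/20, 1/10, 1/20, 4/5]
P^2 =
  s_1: [131/400, 61/400, 161/400, 47/400]
  s_2: [71/200, 11/80, 117/400, 43/200]
  s_3: [31/100, 33/200, 83/200, 11/100]
  s_4: [17/200, 43/400, 57/400, 133/200]

(P^2)[s_1 -> s_1] = 131/400

Answer: 131/400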